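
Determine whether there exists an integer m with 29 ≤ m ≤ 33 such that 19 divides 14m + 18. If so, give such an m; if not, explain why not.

At m = 29, 14·29 + 18 = 424 ≡ 6 (mod 19), and each step in m adds 14, giving residues 6, 1, 15, 10, 5 for m = 29, 30, …, 33.
None is 0, so 19 never divides 14m + 18 on this range.

No such integer m in that range exists.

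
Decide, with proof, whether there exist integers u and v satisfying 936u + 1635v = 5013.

u = 63, v = -33

Every value of 936u + 1635v is a multiple of gcd(936, 1635) = 3; since 3 ∣ 5013, solutions exist.
Dividing through by 3 reduces the equation to 312u + 545v = 1671.
Run the Euclidean algorithm on 545 and 312: 545 = 1·312 + 233, 312 = 1·233 + 79, 233 = 2·79 + 75, 79 = 1·75 + 4, 75 = 18·4 + 3, 4 = 1·3 + 1, 3 = 3·1 + 0.
Working back up the chain: 1 = 4 − 1·3 = 4 − (75 − 18·4) = −75 + 19·4 = −75 + 19·(79 − 1·75) = 19·79 − 20·75 = 19·79 − 20·(233 − 2·79) = −20·233 + 59·79 = −20·233 + 59·(312 − 1·233) = 59·312 − 79·233 = 59·312 − 79·(545 − 1·312) = −79·545 + 138·312. So 312·138 + 545·(-79) = 1.
Multiplying through by 1671: u = 138·1671 = 230598, v = (-79)·1671 = -132009 is a solution.
Shifting by a multiple of (545, −312) keeps it a solution: u = 230598 − 423·545 = 63, v = -132009 + 423·312 = -33.
Check: 936·63 + 1635·(-33) = 58968 − 53955 = 5013. ✓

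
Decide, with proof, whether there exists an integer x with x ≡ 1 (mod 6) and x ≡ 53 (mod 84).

No such integer exists.

gcd(6, 84) = 6. If x ≡ 1 (mod 6) and x ≡ 53 (mod 84), then x ≡ 1 (mod 6) and x ≡ 53 (mod 6).
These are incompatible: 1 − 53 = -52 is not divisible by 6.
Therefore no such x exists.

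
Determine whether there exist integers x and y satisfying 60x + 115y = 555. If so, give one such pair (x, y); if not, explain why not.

x = 15, y = -3

Every value of 60x + 115y is a multiple of gcd(60, 115) = 5; since 5 ∣ 555, solutions exist.
Dividing through by 5 reduces the equation to 12x + 23y = 111.
Euclidean algorithm: 23 = 1·12 + 11, 12 = 1·11 + 1, 11 = 11·1 + 0.
Back-substituting, 1 = 12 − 1·11 = 12 − (23 − 1·12) = −23 + 2·12; that is, 12·2 + 23·(-1) = 1.
Scaling by 111 gives the particular solution (x, y) = (222, -111).
Shifting by a multiple of (23, −12) keeps it a solution: x = 222 − 9·23 = 15, y = -111 + 9·12 = -3.
Indeed 60·15 + 115·(-3) = 900 − 345 = 555.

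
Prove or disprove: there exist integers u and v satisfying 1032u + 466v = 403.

Both 1032 and 466 are divisible by gcd(1032, 466) = 2, hence so is any combination 1032u + 466v.
But 403 is not a multiple of 2 (it leaves remainder 1).
So the equation is unsolvable over ℤ.

No, no such integers exist.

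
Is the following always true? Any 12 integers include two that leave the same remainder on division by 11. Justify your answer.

True.

Each integer lies in one of the 11 residue classes modulo 11.
Since 12 > 11, two of the 12 integers must share a residue class by the pigeonhole principle; call them a and b.
That is, a and b leave the same remainder on division by 11, as claimed.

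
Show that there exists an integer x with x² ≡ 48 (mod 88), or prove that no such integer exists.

Take x = 68. Then 68² = 4624 = 52·88 + 48, so 68² ≡ 48 (mod 88).

x = 68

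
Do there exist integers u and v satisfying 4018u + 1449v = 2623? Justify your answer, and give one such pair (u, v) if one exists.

gcd(4018, 1449) = 7, so every integer of the form 4018u + 1449v is a multiple of 7.
But 2623 = 7·374 + 5, so 7 ∤ 2623.
Hence no integers u, v satisfy the equation.

No, no such integers exist.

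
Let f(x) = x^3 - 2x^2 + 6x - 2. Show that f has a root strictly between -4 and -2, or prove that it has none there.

Evaluate at the endpoints: f(-4) = -122, f(-2) = -30 — same sign (negative).
f'(x) = 3x^2 - 4x + 6 has discriminant (-4)² − 4·3·6 = -56 < 0, so f' has no real roots and is positive for every real x.
So f is strictly increasing; between -4 and -2 its values lie between f(-4) = -122 and f(-2) = -30, all negative. Therefore f has no root in (-4, -2).

No.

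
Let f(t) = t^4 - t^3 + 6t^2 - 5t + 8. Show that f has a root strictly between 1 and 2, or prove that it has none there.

No such root exists.

f(1) = 9 and f(2) = 30, both positive, so a sign-change argument is unavailable; we show f keeps this sign on the whole interval.
Substitute t = 1 + u, where 0 < u < 1 on the interval. Expanding, f(1 + u) = u^4 + 3u^3 + 9u^2 + 8u + 9.
The nonzero coefficients here are all positive, so for u > 0 every term is positive (or zero), and the constant term 9 is strictly positive.
So f is strictly positive on (1, 2); no root exists in the interval.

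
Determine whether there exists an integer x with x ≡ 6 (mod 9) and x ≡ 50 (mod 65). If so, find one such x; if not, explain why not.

x = 375

The moduli 9 and 65 are coprime, so by the Chinese Remainder Theorem a unique solution modulo 585 exists.
Any solution of the first congruence is x = 6 + 9t; substituting into the second, 9t ≡ 50 − 6 ≡ 44 (mod 65).
Invert 9 mod 65 by the Euclidean algorithm: 65 = 7·9 + 2, 9 = 4·2 + 1, 2 = 2·1 + 0; back-substituting, 1 = 9 − 4·2 = 9 − 4·(65 − 7·9) = −4·65 + 29·9. Hence 9·29 ≡ 1, so 9⁻¹ ≡ 29 (mod 65).
Multiplying by 29: t ≡ 29·44 = 1276 ≡ 41 (mod 65).
With t = 41: x = 6 + 9·41 = 375.
Verify: 375 = 41·9 + 6 and 375 = 5·65 + 50. ✓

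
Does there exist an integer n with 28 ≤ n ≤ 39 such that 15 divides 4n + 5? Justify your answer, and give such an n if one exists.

There is no such integer n in that range.

At n = 28, 4·28 + 5 = 117 ≡ 12 (mod 15), and each step in n adds 4, giving residues 12, 1, 5, 9, 13, 2, 6, 10, 14, 3, 7, 11 for n = 28, 29, …, 39.
None is 0, so 15 never divides 4n + 5 on this range.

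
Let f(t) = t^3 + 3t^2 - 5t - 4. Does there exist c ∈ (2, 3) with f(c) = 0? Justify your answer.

No.

f(2) = 6 and f(3) = 35, both positive, so a sign-change argument is unavailable; we show f keeps this sign on the whole interval.
Substitute t = 2 + u, where 0 < u < 1 on the interval. Expanding, f(2 + u) = u^3 + 9u^2 + 19u + 6.
The nonzero coefficients here are all positive, so for u > 0 every term is positive (or zero), and the constant term 6 is strictly positive.
Therefore f(t) > 0 throughout (2, 3), and f has no zero there.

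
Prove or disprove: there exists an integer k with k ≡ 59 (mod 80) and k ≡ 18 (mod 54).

gcd(80, 54) = 2. If k ≡ 59 (mod 80) and k ≡ 18 (mod 54), then k ≡ 59 (mod 2) and k ≡ 18 (mod 2).
But 59 mod 2 = 1 while 18 mod 2 = 0, a contradiction.
So no integer satisfies both congruences.

No such integer exists.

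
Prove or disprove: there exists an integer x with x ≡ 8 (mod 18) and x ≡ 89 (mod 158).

gcd(18, 158) = 2. If x ≡ 8 (mod 18) and x ≡ 89 (mod 158), then x ≡ 8 (mod 2) and x ≡ 89 (mod 2).
These are incompatible: 8 − 89 = -81 is not divisible by 2.
So no integer satisfies both congruences.

There is no such integer.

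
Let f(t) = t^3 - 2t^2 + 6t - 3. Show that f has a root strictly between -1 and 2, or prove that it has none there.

Such a root exists.

f(-1) = -12 and f(2) = 9, which have opposite signs.
Since f is a polynomial it is continuous on [-1, 2].
By the Intermediate Value Theorem f must vanish at some point of (-1, 2).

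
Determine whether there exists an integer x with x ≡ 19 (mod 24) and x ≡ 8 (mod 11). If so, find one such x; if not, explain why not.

x = 19

gcd(24, 11) = 1, so the Chinese Remainder Theorem guarantees exactly one residue class mod 264 satisfying both.
Any solution of the first congruence is x = 19 + 24t; substituting into the second, 24t ≡ 8 − 19 ≡ 0 (mod 11).
24 ≡ 2 (mod 11), so this reads 2t ≡ 0 (mod 11). t = 0 satisfies this.
Taking t = 0 gives x = 19 + 24·0 = 19.
Check: 19 mod 24 = 19, 19 mod 11 = 8. ✓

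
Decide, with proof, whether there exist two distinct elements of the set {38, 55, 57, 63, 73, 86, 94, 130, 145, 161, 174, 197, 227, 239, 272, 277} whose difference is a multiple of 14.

38 mod 14 = 10 and 94 mod 14 = 10, so 94 − 38 = 56 = 4·14.

Yes: 38 and 94.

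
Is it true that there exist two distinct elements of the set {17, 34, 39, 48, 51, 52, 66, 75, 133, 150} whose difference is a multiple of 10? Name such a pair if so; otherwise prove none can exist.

Reduce each element modulo 10: 17↦7, 34↦4, 39↦9, 48↦8, 51↦1, 52↦2, 66↦6, 75↦5, 133↦3, 150↦0.
No residue repeats among the 10 elements, so no pair has difference ≡ 0 (mod 10).

There is no such pair.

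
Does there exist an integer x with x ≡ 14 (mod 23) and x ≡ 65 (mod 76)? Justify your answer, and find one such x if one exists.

x = 1509

The moduli 23 and 76 are coprime, so by the Chinese Remainder Theorem a unique solution modulo 1748 exists.
Any solution of the first congruence is x = 14 + 23t; substituting into the second, 23t ≡ 65 − 14 ≡ 51 (mod 76).
To invert 23 modulo 76: 76 = 3·23 + 7, 23 = 3·7 + 2, 7 = 3·2 + 1, 2 = 2·1 + 0, and unwinding, 1 = 7 − 3·2 = 7 − 3·(23 − 3·7) = −3·23 + 10·7 = −3·23 + 10·(76 − 3·23) = 10·76 − 33·23. Thus 23⁻¹ ≡ -33 ≡ 43 (mod 76).
Multiplying by 43: t ≡ 43·51 = 2193 ≡ 65 (mod 76).
With t = 65: x = 14 + 23·65 = 1509.
Indeed 1509 ≡ 14 (mod 23) and 1509 ≡ 65 (mod 76).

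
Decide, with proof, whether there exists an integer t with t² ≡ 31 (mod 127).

t = 44

Take t = 44. Then 44² = 1936 = 15·127 + 31, so 44² ≡ 31 (mod 127).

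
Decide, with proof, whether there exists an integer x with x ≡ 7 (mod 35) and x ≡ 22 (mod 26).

Since 35 and 26 share no common factor, CRT says the pair of congruences has a solution (unique mod 910).
Write x = 7 + 35t and require 7 + 35t ≡ 22 (mod 26), i.e. 35t ≡ 15 (mod 26).
35 ≡ 9 (mod 26), so this reads 9t ≡ 15 (mod 26). Note 9·3 = 27 ≡ 1 (mod 26) (as 27 − 1 = 1·26), so 9⁻¹ ≡ 3.
Therefore t ≡ 3·15 = 45 ≡ 19 (mod 26).
Taking t = 19 gives x = 7 + 35·19 = 672.
Verify: 672 = 19·35 + 7 and 672 = 25·26 + 22. ✓

x = 672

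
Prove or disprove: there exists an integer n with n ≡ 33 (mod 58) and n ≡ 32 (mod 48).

Reduce both congruences modulo 2, which divides 58 and 48: they say n ≡ 33 (mod 2) and n ≡ 32 (mod 2).
But 33 mod 2 = 1 while 32 mod 2 = 0, a contradiction.
Therefore no such n exists.

There is no such integer.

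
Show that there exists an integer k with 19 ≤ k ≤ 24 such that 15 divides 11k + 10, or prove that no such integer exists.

No, no such integer k in that range exists.

The values of 11k + 10 for k = 19, 20, …, 24 are 219, 230, 241, 252, 263, 274; reduced mod 15 these are 9, 5, 1, 12, 8, 4.
None is 0, so 15 never divides 11k + 10 on this range.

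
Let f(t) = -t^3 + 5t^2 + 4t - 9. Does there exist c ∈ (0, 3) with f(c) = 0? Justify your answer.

f(0) = -9 and f(3) = 21, which have opposite signs.
As a polynomial, f is continuous on every closed interval.
By the Intermediate Value Theorem f must vanish at some point of (0, 3).

Such a root exists.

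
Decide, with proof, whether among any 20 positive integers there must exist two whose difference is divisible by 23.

Take the 20 consecutive integers 12, 13, …, 31: their residues mod 23 are all distinct because 20 ≤ 23.
Any two of them differ by at most 19 < 23 and by at least 1, so no difference is a multiple of 23.

No; for instance {12, 13, 14, 15, 16, 17, 18, 19, 20, 21, 22, 23, 24, 25, 26, 27, 28, 29, 30, 31} is a counterexample.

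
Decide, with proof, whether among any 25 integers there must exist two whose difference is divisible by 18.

There are exactly 18 possible remainders on division by 18.
With 25 integers and only 18 classes, the pigeonhole principle forces two of them, say a and b, into the same class.
Then a ≡ b (mod 18), i.e. 18 ∣ (a − b).

True.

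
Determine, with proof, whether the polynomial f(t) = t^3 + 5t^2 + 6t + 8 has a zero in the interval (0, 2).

No.

f(0) = 8 and f(2) = 48, both positive, so a sign-change argument is unavailable; we show f keeps this sign on the whole interval.
The nonzero coefficients of f are all positive, so for t > 0 every term of f(t) is positive (the constant term 8 strictly so).
Therefore f(t) > 0 throughout (0, 2), and f has no zero there.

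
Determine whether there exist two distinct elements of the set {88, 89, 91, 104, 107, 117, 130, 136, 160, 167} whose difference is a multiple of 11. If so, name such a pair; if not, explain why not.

Residues mod 11: 88↦0, 89↦1, 91↦3, 104↦5, 107↦8, 117↦7, 130↦9, 136↦4, 160↦6, 167↦2.
No residue repeats among the 10 elements, so no pair has difference ≡ 0 (mod 11).

There is no such pair.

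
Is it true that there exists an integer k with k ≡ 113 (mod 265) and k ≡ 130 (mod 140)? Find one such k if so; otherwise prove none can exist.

No such integer exists.

Reduce both congruences modulo 5, which divides 265 and 140: they say k ≡ 113 (mod 5) and k ≡ 130 (mod 5).
But 113 mod 5 = 3 while 130 mod 5 = 0, a contradiction.
Therefore no such k exists.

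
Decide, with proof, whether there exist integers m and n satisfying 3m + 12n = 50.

No, no such integers exist.

Both 3 and 12 are divisible by gcd(3, 12) = 3, hence so is any combination 3m + 12n.
But 50 = 3·16 + 2, so 3 ∤ 50.
Therefore 3m + 12n = 50 has no solution in integers.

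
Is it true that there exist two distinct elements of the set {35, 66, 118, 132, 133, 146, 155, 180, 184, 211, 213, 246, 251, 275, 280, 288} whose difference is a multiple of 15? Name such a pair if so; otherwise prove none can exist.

Reduce each element mod 15: 35↦5, 66↦6, 118↦13, 132↦12, 133↦13, 146↦11, 155↦5, 180↦0, 184↦4, 211↦1, 213↦3, 246↦6, 251↦11, 275↦5, 280↦10, 288↦3. The residue 5 repeats (at 35 and 155), and 155 − 35 = 120 = 8·15.

The pair (35, 155) works.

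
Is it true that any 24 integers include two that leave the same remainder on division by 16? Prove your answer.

Yes, this is always true.

Partition the integers by their residue mod 16; there are 16 classes.
Placing 24 integers into 16 classes, some class receives at least two — say a and b.
That is, a and b leave the same remainder on division by 16, as claimed.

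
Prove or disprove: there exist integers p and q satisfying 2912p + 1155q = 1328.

Both 2912 and 1155 are divisible by gcd(2912, 1155) = 7, hence so is any combination 2912p + 1155q.
However 1328 leaves remainder 5 on division by 7.
So the equation is unsolvable over ℤ.

No such integers exist.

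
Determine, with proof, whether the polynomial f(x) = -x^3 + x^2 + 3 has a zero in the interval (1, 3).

Such a root exists.

f(1) = 3 and f(3) = -15, which have opposite signs.
As a polynomial, f is continuous on every closed interval.
By the Intermediate Value Theorem, f takes the value 0 somewhere in the open interval.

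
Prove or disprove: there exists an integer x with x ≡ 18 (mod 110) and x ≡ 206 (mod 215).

gcd(110, 215) = 5. If x ≡ 18 (mod 110) and x ≡ 206 (mod 215), then x ≡ 18 (mod 5) and x ≡ 206 (mod 5).
These are incompatible: 18 − 206 = -188 is not divisible by 5.
So no integer satisfies both congruences.

There is no such integer.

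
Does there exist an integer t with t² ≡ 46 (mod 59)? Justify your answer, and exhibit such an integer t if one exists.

Take t = 39. Then 39² = 1521 = 25·59 + 46, so 39² ≡ 46 (mod 59).

t = 39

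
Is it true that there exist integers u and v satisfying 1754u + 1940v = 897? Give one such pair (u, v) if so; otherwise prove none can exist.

There are no such integers.

Both 1754 and 1940 are divisible by gcd(1754, 1940) = 2, hence so is any combination 1754u + 1940v.
But 897 is not a multiple of 2 (it leaves remainder 1).
So the equation is unsolvable over ℤ.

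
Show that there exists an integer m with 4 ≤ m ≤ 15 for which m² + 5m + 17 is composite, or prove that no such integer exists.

At m = 12: 12² + 5·12 + 17 = 221 = 13·17, which is composite.

m = 12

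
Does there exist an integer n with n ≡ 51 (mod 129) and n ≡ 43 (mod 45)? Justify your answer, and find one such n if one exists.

There is no such integer.

Both moduli are multiples of 3 = gcd(129, 45), so any solution would satisfy n ≡ 51 and n ≡ 43 modulo 3 simultaneously.
But 51 mod 3 = 0 while 43 mod 3 = 1, a contradiction.
Hence the system has no solution.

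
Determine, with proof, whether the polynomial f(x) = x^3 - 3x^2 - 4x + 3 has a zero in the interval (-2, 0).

Yes, f has a root in the interval.

f(-2) = -9 and f(0) = 3, which have opposite signs.
Since f is a polynomial it is continuous on [-2, 0].
By the Intermediate Value Theorem f must vanish at some point of (-2, 0).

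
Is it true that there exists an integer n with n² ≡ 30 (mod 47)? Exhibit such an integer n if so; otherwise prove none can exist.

47 is prime, so by Euler's criterion 30 is a square mod 47 iff 30^((47−1)/2) = 30^23 ≡ 1 (mod 47).
Squaring successively (mod 47): 30^2 = 900 ≡ 7; 30^4 ≡ 7² = 49 ≡ 2; 30^8 ≡ 2² = 4 ≡ 4; 30^16 ≡ 4² = 16 ≡ 16.
Since 23 = 16 + 4 + 2 + 1, 30^23 ≡ 16 · 2 · 7 · 30; multiplying out mod 47: 16·2 = 32 ≡ 32, then 32·7 = 224 ≡ 36, then 36·30 = 1080 ≡ 46. Thus 30^23 ≡ 46 ≡ −1 (mod 47).
The value −1 means 30 is a non-residue modulo 47, so n² ≡ 30 (mod 47) is impossible.

No, no such integer exists.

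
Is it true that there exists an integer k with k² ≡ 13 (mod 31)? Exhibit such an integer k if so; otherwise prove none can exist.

No such integer exists.

Apply Euler's criterion with the prime 31: 13 is a quadratic residue iff 13^15 ≡ 1 (mod 31), and a non-residue iff it is ≡ −1.
Squaring successively (mod 31): 13^2 = 169 ≡ 14; 13^4 ≡ 14² = 196 ≡ 10; 13^8 ≡ 10² = 100 ≡ 7.
Since 15 = 8 + 4 + 2 + 1, 13^15 ≡ 7 · 10 · 14 · 13; multiplying out mod 31: 7·10 = 70 ≡ 8, then 8·14 = 112 ≡ 19, then 19·13 = 247 ≡ 30. Thus 13^15 ≡ 30 ≡ −1 (mod 31).
The value −1 means 13 is a non-residue modulo 31, so k² ≡ 13 (mod 31) is impossible.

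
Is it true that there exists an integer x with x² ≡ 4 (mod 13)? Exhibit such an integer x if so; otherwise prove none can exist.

Take x = 2. Then 2² = 4, and since 0 ≤ 4 < 13 this is already reduced: 2² ≡ 4 (mod 13).

x = 2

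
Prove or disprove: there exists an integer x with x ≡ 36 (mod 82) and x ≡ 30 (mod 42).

gcd(82, 42) = 2. A simultaneous solution exists iff 36 ≡ 30 (mod 2); here 36 mod 2 = 0 = 30 mod 2, so it does.
The integers ≡ 36 (mod 82) are 36, 118, 200, 282, …; their remainders mod 42 are 36, 34, 32, 30, so x = 282 is the first that is ≡ 30 (mod 42).
Check: 282 mod 82 = 36, 282 mod 42 = 30. ✓

x = 282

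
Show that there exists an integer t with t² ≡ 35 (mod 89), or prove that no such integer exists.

89 is prime, so by Euler's criterion 35 is a square mod 89 iff 35^((89−1)/2) = 35^44 ≡ 1 (mod 89).
Squaring successively (mod 89): 35^2 = 1225 ≡ 68; 35^4 ≡ 68² = 4624 ≡ 85; 35^8 ≡ 85² = 7225 ≡ 16; 35^16 ≡ 16² = 256 ≡ 78; 35^32 ≡ 78² = 6084 ≡ 32.
Since 44 = 32 + 8 + 4, 35^44 ≡ 32 · 16 · 85; multiplying out mod 89: 32·16 = 512 ≡ 67, then 67·85 = 5695 ≡ 88. Thus 35^44 ≡ 88 ≡ −1 (mod 89).
The value −1 means 35 is a non-residue modulo 89, so t² ≡ 35 (mod 89) is impossible.

No, no such integer exists.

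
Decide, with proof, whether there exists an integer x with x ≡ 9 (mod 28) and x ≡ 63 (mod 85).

x = 233

The moduli 28 and 85 are coprime, so by the Chinese Remainder Theorem a unique solution modulo 2380 exists.
Write x = 9 + 28t and require 9 + 28t ≡ 63 (mod 85), i.e. 28t ≡ 54 (mod 85).
Invert 28 mod 85 by the Euclidean algorithm: 85 = 3·28 + 1, 28 = 28·1 + 0; back-substituting, 1 = 85 − 3·28. Hence 28·(-3) ≡ 1, so 28⁻¹ ≡ -3 ≡ 82 (mod 85).
Therefore t ≡ 82·54 = 4428 ≡ 8 (mod 85).
Taking t = 8 gives x = 9 + 28·8 = 233.
Indeed 233 ≡ 9 (mod 28) and 233 ≡ 63 (mod 85).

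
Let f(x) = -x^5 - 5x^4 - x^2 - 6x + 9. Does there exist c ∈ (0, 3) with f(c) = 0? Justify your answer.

f(0) = 9 and f(3) = -666, which have opposite signs.
Since f is a polynomial it is continuous on [0, 3].
By the Intermediate Value Theorem f must vanish at some point of (0, 3).

Yes, such a c exists.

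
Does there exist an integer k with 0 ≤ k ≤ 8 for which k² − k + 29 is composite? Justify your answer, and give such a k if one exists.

At k = 5: 5² − 5 + 29 = 49 = 7·7, which is composite.

k = 5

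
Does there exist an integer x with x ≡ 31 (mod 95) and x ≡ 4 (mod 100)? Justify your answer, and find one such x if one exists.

gcd(95, 100) = 5. If x ≡ 31 (mod 95) and x ≡ 4 (mod 100), then x ≡ 31 (mod 5) and x ≡ 4 (mod 5).
These are incompatible: 31 − 4 = 27 is not divisible by 5.
Therefore no such x exists.

There is no such integer.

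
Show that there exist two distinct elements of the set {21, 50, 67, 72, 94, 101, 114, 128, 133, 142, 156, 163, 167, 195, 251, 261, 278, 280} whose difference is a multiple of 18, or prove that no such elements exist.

Two integers differ by a multiple of 18 exactly when they have the same residue mod 18. The residues are 21↦3, 50↦14, 67↦13, 72↦0, 94↦4, 101↦11, 114↦6, 128↦2, 133↦7, 142↦16, 156↦12, 163↦1, 167↦5, 195↦15, 251↦17, 261↦9, 278↦8, 280↦10.
These 18 residues are pairwise different, hence no difference of two elements is divisible by 18.

There is no such pair.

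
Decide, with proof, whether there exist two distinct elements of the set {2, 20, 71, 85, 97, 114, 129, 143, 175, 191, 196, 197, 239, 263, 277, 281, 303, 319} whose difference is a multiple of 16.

2 mod 16 = 2 and 114 mod 16 = 2, so 114 − 2 = 112 = 7·16.

Yes: 2 and 114.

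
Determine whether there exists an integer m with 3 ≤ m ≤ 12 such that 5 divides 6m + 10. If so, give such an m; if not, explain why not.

m = 5

For m = 3, 4 the values 28, 34 are not multiples of 5. At m = 5 we get 6·5 + 10 = 40, and 40 = 5·8.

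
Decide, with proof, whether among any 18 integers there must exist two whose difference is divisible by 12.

There are exactly 12 possible remainders on division by 12.
Placing 18 integers into 12 classes, some class receives at least two — say a and b.
Then a ≡ b (mod 12), i.e. 12 ∣ (a − b).

True.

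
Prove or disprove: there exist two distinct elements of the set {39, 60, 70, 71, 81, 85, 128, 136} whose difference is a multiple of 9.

No such pair exists.

Two integers differ by a multiple of 9 exactly when they have the same residue mod 9. The residues are 39↦3, 60↦6, 70↦7, 71↦8, 81↦0, 85↦4, 128↦2, 136↦1.
No residue repeats among the 8 elements, so no pair has difference ≡ 0 (mod 9).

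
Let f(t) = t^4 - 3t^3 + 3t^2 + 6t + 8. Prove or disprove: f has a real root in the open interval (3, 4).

f(3) = 53 and f(4) = 144, both positive, so a sign-change argument is unavailable; we show f keeps this sign on the whole interval.
Substitute t = 3 + u, where 0 < u < 1 on the interval. Expanding, f(3 + u) = u^4 + 9u^3 + 30u^2 + 51u + 53.
The nonzero coefficients here are all positive, so for u > 0 every term is positive (or zero), and the constant term 53 is strictly positive.
Therefore f(t) > 0 throughout (3, 4), and f has no zero there.

No such root exists.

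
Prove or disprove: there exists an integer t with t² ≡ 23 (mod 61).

61 is prime, so by Euler's criterion 23 is a square mod 61 iff 23^((61−1)/2) = 23^30 ≡ 1 (mod 61).
Repeated squaring mod 61: 23^2 = 529 ≡ 41; 23^4 ≡ 41² = 1681 ≡ 34; 23^8 ≡ 34² = 1156 ≡ 58; 23^16 ≡ 58² = 3364 ≡ 9.
Since 30 = 16 + 8 + 4 + 2, 23^30 ≡ 9 · 58 · 34 · 41; multiplying out mod 61: 9·58 = 522 ≡ 34, then 34·34 = 1156 ≡ 58, then 58·41 = 2378 ≡ 60. Thus 23^30 ≡ 60 ≡ −1 (mod 61).
The value −1 means 23 is a non-residue modulo 61, so t² ≡ 23 (mod 61) is impossible.

No, no such integer exists.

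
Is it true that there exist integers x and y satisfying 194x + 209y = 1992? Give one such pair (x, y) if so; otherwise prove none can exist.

x = 118, y = -100

Since gcd(194, 209) = 1, every integer is an integer combination of 194 and 209.
Dividing repeatedly: 209 = 1·194 + 15, 194 = 12·15 + 14, 15 = 1·14 + 1, 14 = 14·1 + 0.
Back-substituting, 1 = 15 − 1·14 = 15 − (194 − 12·15) = −194 + 13·15 = −194 + 13·(209 − 1·194) = 13·209 − 14·194; that is, 194·(-14) + 209·13 = 1.
Times 1992: 194·(-27888) + 209·25896 = 1992, so (-27888, 25896) solves it.
Adding 134·209 to x and subtracting 134·194 from y gives the tidier solution (118, -100).
Check: 194·118 + 209·(-100) = 22892 − 20900 = 1992. ✓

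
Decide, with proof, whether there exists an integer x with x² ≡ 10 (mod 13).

x = 7

Take x = 7. Then 7² = 49 = 3·13 + 10, so 7² ≡ 10 (mod 13).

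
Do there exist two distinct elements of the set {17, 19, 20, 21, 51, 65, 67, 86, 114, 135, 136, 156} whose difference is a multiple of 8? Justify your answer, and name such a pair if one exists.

Reduce each element mod 8: 17↦1, 19↦3, 20↦4, 21↦5, 51↦3, 65↦1, 67↦3, 86↦6, 114↦2, 135↦7, 136↦0, 156↦4. The residue 1 repeats (at 17 and 65), and 65 − 17 = 48 = 6·8.

Yes: 17 and 65.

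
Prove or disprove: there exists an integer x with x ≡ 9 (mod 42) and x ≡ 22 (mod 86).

Both moduli are multiples of 2 = gcd(42, 86), so any solution would satisfy x ≡ 9 and x ≡ 22 modulo 2 simultaneously.
These are incompatible: 9 − 22 = -13 is not divisible by 2.
Hence the system has no solution.

No such integer exists.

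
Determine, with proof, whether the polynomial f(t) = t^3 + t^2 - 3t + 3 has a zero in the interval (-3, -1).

Yes, f has a root in the interval.

f(-3) = -6 and f(-1) = 6, which have opposite signs.
f is continuous everywhere (it is a polynomial), in particular on [-3, -1].
By the Intermediate Value Theorem f must vanish at some point of (-3, -1).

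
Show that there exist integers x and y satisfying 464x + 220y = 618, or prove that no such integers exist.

gcd(464, 220) = 4, so every integer of the form 464x + 220y is a multiple of 4.
But 618 is not a multiple of 4 (it leaves remainder 2).
Hence no integers x, y satisfy the equation.

There are no such integers.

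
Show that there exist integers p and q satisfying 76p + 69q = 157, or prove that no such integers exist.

76 and 69 are coprime, so 76p + 69q ranges over all of ℤ.
Euclidean algorithm: 76 = 1·69 + 7, 69 = 9·7 + 6, 7 = 1·6 + 1, 6 = 6·1 + 0.
Unwinding: 1 = 7 − 1·6 = 7 − (69 − 9·7) = −69 + 10·7 = −69 + 10·(76 − 1·69) = 10·76 − 11·69, i.e. 76·10 + 69·(-11) = 1.
Times 157: 76·1570 + 69·(-1727) = 157, so (1570, -1727) solves it.
Subtracting 22·69 from p and adding 22·76 to q gives the tidier solution (52, -55).
Indeed 76·52 + 69·(-55) = 3952 − 3795 = 157.

p = 52, q = -55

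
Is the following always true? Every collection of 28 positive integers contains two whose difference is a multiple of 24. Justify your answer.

Partition the integers by their residue mod 24; there are 24 classes.
Since 28 > 24, two of the 28 integers must share a residue class by the pigeonhole principle; call them a and b.
Then a ≡ b (mod 24), i.e. 24 ∣ (a − b).

Yes.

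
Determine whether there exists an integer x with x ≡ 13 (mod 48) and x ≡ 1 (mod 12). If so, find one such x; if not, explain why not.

x = 13

Here gcd(48, 12) = 12, and both 13 and 1 leave remainder 1 mod 12, so the system is consistent.
The smallest candidate x = 13 works directly: 13 ≡ 1 (mod 12).
Check: 13 mod 48 = 13, 13 mod 12 = 1. ✓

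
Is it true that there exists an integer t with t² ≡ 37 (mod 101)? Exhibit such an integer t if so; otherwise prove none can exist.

t = 21

Take t = 21. Then 21² = 441 = 4·101 + 37, so 21² ≡ 37 (mod 101).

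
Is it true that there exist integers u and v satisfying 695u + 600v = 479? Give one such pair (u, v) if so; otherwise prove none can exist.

No, no such integers exist.

Any value of 695u + 600v is a multiple of gcd(695, 600) = 5.
But 479 = 5·95 + 4, so 5 ∤ 479.
Hence no integers u, v satisfy the equation.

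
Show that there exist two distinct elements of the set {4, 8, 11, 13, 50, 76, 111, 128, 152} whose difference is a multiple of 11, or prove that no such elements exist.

Two integers differ by a multiple of 11 exactly when they have the same residue mod 11. The residues are 4↦4, 8↦8, 11↦0, 13↦2, 50↦6, 76↦10, 111↦1, 128↦7, 152↦9.
These 9 residues are pairwise different, hence no difference of two elements is divisible by 11.

There is no such pair.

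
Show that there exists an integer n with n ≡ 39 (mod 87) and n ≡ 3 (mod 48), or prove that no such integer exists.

gcd(87, 48) = 3. A simultaneous solution exists iff 39 ≡ 3 (mod 3); here 39 mod 3 = 0 = 3 mod 3, so it does.
Step through n = 39, 39 + 87, 39 + 2·87, …: the values 39, 126, 213, 300, 387 reduce mod 48 to 39, 30, 21, 12, 3. The value 387 hits 3.
Verify: 387 = 4·87 + 39 and 387 = 8·48 + 3. ✓

n = 387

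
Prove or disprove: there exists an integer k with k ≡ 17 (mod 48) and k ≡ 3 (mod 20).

No such integer exists.

Reduce both congruences modulo 4, which divides 48 and 20: they say k ≡ 17 (mod 4) and k ≡ 3 (mod 4).
But 17 mod 4 = 1 while 3 mod 4 = 3, a contradiction.
Hence the system has no solution.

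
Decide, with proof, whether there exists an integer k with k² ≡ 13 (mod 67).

No, no such integer exists.

67 is prime, so by Euler's criterion 13 is a square mod 67 iff 13^((67−1)/2) = 13^33 ≡ 1 (mod 67).
Squaring successively (mod 67): 13^2 = 169 ≡ 35; 13^4 ≡ 35² = 1225 ≡ 19; 13^8 ≡ 19² = 361 ≡ 26; 13^16 ≡ 26² = 676 ≡ 6; 13^32 ≡ 6² = 36 ≡ 36.
Since 33 = 32 + 1, 13^33 ≡ 36 · 13; multiplying out mod 67: 36·13 = 468 ≡ 66. Thus 13^33 ≡ 66 ≡ −1 (mod 67).
The value −1 means 13 is a non-residue modulo 67, so k² ≡ 13 (mod 67) is impossible.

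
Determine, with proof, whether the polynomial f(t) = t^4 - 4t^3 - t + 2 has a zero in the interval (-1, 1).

f(-1) = 8 and f(1) = -2, which have opposite signs.
f is continuous everywhere (it is a polynomial), in particular on [-1, 1].
By the Intermediate Value Theorem, f takes the value 0 somewhere in the open interval.

Such a root exists.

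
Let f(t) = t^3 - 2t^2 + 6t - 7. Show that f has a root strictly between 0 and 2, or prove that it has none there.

Yes, f has a root in the interval.

f(0) = -7 and f(2) = 5, which have opposite signs.
Since f is a polynomial it is continuous on [0, 2].
By the Intermediate Value Theorem, f takes the value 0 somewhere in the open interval.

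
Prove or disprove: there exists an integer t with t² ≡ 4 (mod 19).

t = 17 works: 17² = 289, and 289 − 4 = 285 = 15·19.

t = 17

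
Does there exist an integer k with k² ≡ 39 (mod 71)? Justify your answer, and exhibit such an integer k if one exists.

No, no such integer exists.

Apply Euler's criterion with the prime 71: 39 is a quadratic residue iff 39^35 ≡ 1 (mod 71), and a non-residue iff it is ≡ −1.
Repeated squaring mod 71: 39^2 = 1521 ≡ 30; 39^4 ≡ 30² = 900 ≡ 48; 39^8 ≡ 48² = 2304 ≡ 32; 39^16 ≡ 32² = 1024 ≡ 30; 39^32 ≡ 30² = 900 ≡ 48.
Since 35 = 32 + 2 + 1, 39^35 ≡ 48 · 30 · 39; multiplying out mod 71: 48·30 = 1440 ≡ 20, then 20·39 = 780 ≡ 70. Thus 39^35 ≡ 70 ≡ −1 (mod 71).
By Euler's criterion 39 is a quadratic non-residue mod 71: no k satisfies k² ≡ 39 (mod 71).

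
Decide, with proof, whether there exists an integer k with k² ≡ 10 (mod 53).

Take k = 40. Then 40² = 1600 = 30·53 + 10, so 40² ≡ 10 (mod 53).

k = 40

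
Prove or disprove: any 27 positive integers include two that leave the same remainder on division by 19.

Yes.

There are exactly 19 possible remainders on division by 19.
Placing 27 integers into 19 classes, some class receives at least two — say a and b.
That is, a and b leave the same remainder on division by 19, as claimed.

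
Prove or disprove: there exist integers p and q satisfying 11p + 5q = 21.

p = 1, q = 2

11 and 5 are coprime, so 11p + 5q ranges over all of ℤ.
Euclidean algorithm: 11 = 2·5 + 1, 5 = 5·1 + 0.
Working back up the chain: 1 = 11 − 2·5. So 11·1 + 5·(-2) = 1.
Multiplying through by 21: p = 1·21 = 21, q = (-2)·21 = -42 is a solution.
Shifting by a multiple of (5, −11) keeps it a solution: p = 21 − 4·5 = 1, q = -42 + 4·11 = 2.
Indeed 11·1 + 5·2 = 11 + 10 = 21.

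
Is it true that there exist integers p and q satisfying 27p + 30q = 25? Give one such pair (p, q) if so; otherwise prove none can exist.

Any value of 27p + 30q is a multiple of gcd(27, 30) = 3.
But 25 is not a multiple of 3 (it leaves remainder 1).
Therefore 27p + 30q = 25 has no solution in integers.

No, no such integers exist.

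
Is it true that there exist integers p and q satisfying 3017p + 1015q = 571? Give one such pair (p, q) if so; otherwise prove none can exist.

Both 3017 and 1015 are divisible by gcd(3017, 1015) = 7, hence so is any combination 3017p + 1015q.
But 571 = 7·81 + 4, so 7 ∤ 571.
So the equation is unsolvable over ℤ.

No such integers exist.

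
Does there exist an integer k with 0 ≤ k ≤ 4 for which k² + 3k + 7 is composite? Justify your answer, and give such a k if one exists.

k = 3

At k = 3: 3² + 3·3 + 7 = 25 = 5·5, which is composite.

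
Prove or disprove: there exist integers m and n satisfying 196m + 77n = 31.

Any value of 196m + 77n is a multiple of gcd(196, 77) = 7.
But 31 = 7·4 + 3, so 7 ∤ 31.
Therefore 196m + 77n = 31 has no solution in integers.

No, no such integers exist.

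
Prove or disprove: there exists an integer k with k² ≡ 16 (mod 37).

Take k = 4. Then 4² = 16, and since 0 ≤ 16 < 37 this is already reduced: 4² ≡ 16 (mod 37).

k = 4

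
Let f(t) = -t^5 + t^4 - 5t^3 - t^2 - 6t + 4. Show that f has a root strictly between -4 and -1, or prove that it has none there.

No.

The endpoint values f(-4) = 1612 and f(-1) = 16 are both positive. Claim: f(t) > 0 for every t in (-4, -1).
Shift to the endpoint -1: with t = -1 − u (0 < u < 3), one computes f(-1 − u) = u^5 + 6u^4 + 19u^3 + 30u^2 + 28u + 16.
The nonzero coefficients here are all positive, so for u > 0 every term is positive (or zero), and the constant term 16 is strictly positive.
So f is strictly positive on (-4, -1); no root exists in the interval.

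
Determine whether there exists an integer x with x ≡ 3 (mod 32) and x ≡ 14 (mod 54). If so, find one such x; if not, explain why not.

gcd(32, 54) = 2. If x ≡ 3 (mod 32) and x ≡ 14 (mod 54), then x ≡ 3 (mod 2) and x ≡ 14 (mod 2).
But 3 mod 2 = 1 while 14 mod 2 = 0, a contradiction.
So no integer satisfies both congruences.

No, no such integer exists.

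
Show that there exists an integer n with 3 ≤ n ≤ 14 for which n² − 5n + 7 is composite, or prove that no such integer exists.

At n = 12: 12² − 5·12 + 7 = 91 = 7·13, which is composite.

n = 12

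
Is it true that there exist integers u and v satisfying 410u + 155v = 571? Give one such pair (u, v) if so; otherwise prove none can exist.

Both 410 and 155 are divisible by gcd(410, 155) = 5, hence so is any combination 410u + 155v.
However 571 leaves remainder 1 on division by 5.
Hence no integers u, v satisfy the equation.

There are no such integers.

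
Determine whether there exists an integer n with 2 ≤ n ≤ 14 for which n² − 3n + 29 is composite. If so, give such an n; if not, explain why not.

n = 5

At n = 5: 5² − 3·5 + 29 = 39 = 3·13, which is composite.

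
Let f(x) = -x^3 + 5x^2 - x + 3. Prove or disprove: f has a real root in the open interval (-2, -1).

The endpoint values f(-2) = 33 and f(-1) = 10 are both positive. Claim: f(x) > 0 for every x in (-2, -1).
Substitute x = -1 − u, where 0 < u < 1 on the interval. Expanding, f(-1 − u) = u^3 + 8u^2 + 14u + 10.
The nonzero coefficients here are all positive, so for u > 0 every term is positive (or zero), and the constant term 10 is strictly positive.
Therefore f(x) > 0 throughout (-2, -1), and f has no zero there.

f has no root in that interval.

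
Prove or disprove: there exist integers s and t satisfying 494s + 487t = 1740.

s = 179, t = -178

Since gcd(494, 487) = 1, every integer is an integer combination of 494 and 487.
Run the Euclidean algorithm on 494 and 487: 494 = 1·487 + 7, 487 = 69·7 + 4, 7 = 1·4 + 3, 4 = 1·3 + 1, 3 = 3·1 + 0.
Working back up the chain: 1 = 4 − 1·3 = 4 − (7 − 1·4) = −7 + 2·4 = −7 + 2·(487 − 69·7) = 2·487 − 139·7 = 2·487 − 139·(494 − 1·487) = −139·494 + 141·487. So 494·(-139) + 487·141 = 1.
Times 1740: 494·(-241860) + 487·245340 = 1740, so (-241860, 245340) solves it.
Adding 497·487 to s and subtracting 497·494 from t gives the tidier solution (179, -178).
Indeed 494·179 + 487·(-178) = 88426 − 86686 = 1740.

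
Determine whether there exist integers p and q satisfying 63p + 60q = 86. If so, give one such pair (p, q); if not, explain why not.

Any value of 63p + 60q is a multiple of gcd(63, 60) = 3.
But 86 = 3·28 + 2, so 3 ∤ 86.
Hence no integers p, q satisfy the equation.

No, no such integers exist.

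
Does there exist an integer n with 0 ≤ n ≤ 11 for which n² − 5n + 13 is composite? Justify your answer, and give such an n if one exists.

At n = 10: 10² − 5·10 + 13 = 63 = 3·21, which is composite.

n = 10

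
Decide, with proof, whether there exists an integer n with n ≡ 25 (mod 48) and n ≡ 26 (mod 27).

Reduce both congruences modulo 3, which divides 48 and 27: they say n ≡ 25 (mod 3) and n ≡ 26 (mod 3).
These are incompatible: 25 − 26 = -1 is not divisible by 3.
Hence the system has no solution.

No, no such integer exists.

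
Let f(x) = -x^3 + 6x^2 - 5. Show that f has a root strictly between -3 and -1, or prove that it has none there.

f(-3) = 76 and f(-1) = 2, both positive, so a sign-change argument is unavailable; we show f keeps this sign on the whole interval.
Shift to the endpoint -1: with x = -1 − u (0 < u < 2), one computes f(-1 − u) = u^3 + 9u^2 + 15u + 2.
All 4 nonzero coefficients of this polynomial in u are positive; hence for u > 0 the value is a sum of positive terms (the constant 2 among them).
So f is strictly positive on (-3, -1); no root exists in the interval.

No such root exists.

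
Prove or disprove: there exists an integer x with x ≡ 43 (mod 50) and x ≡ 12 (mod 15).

gcd(50, 15) = 5. If x ≡ 43 (mod 50) and x ≡ 12 (mod 15), then x ≡ 43 (mod 5) and x ≡ 12 (mod 5).
But 43 mod 5 = 3 while 12 mod 5 = 2, a contradiction.
So no integer satisfies both congruences.

No, no such integer exists.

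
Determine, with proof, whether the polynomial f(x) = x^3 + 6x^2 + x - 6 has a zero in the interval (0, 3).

Such a root exists.

f(0) = -6 and f(3) = 78, which have opposite signs.
f is continuous everywhere (it is a polynomial), in particular on [0, 3].
By the Intermediate Value Theorem f must vanish at some point of (0, 3).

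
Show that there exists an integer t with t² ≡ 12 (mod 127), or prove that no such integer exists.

127 is prime, so by Euler's criterion 12 is a square mod 127 iff 12^((127−1)/2) = 12^63 ≡ 1 (mod 127).
Squaring successively (mod 127): 12^2 = 144 ≡ 17; 12^4 ≡ 17² = 289 ≡ 35; 12^8 ≡ 35² = 1225 ≡ 82; 12^16 ≡ 82² = 6724 ≡ 120; 12^32 ≡ 120² = 14400 ≡ 49.
Since 63 = 32 + 16 + 8 + 4 + 2 + 1, 12^63 ≡ 49 · 120 · 82 · 35 · 17 · 12; multiplying out mod 127: 49·120 = 5880 ≡ 38, then 38·82 = 3116 ≡ 68, then 68·35 = 2380 ≡ 94, then 94·17 = 1598 ≡ 74, then 74·12 = 888 ≡ 126. Thus 12^63 ≡ 126 ≡ −1 (mod 127).
The value −1 means 12 is a non-residue modulo 127, so t² ≡ 12 (mod 127) is impossible.

There is no such integer.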